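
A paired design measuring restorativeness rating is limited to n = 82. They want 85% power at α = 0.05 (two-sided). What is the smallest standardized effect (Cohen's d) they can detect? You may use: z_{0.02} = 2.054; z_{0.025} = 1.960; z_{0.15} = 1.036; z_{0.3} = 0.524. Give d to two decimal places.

d_min ≈ 0.33

For a single sample (or paired design) of n = 82: d_min = (z_{α/2} + z_β)/√n.
z-sum = 1.960 + 1.036 = 2.996.
d_min = 2.996 / √82 = 2.996 / 9.055 = 0.331.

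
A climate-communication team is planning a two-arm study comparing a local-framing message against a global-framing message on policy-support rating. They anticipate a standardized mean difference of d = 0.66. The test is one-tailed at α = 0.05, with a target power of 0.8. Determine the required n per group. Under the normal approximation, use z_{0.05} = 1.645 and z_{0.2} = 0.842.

n = 29 per group

For two independent groups with equal n: n = 2·((z_{α} + z_β) / d)².
z_{α} + z_β = 1.645 + 0.842 = 2.487.
n = 2 × (2.487 / 0.66)² = 2 × 3.768² = 2 × 14.20 = 28.4.
Round up to the next whole participant.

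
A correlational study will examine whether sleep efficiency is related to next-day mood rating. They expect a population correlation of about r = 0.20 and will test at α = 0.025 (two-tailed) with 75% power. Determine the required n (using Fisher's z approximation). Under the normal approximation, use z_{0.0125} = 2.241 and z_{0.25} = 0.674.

Fisher's z: C = ½·ln((1+r)/(1−r)) = ½·ln(1.5000) = 0.2027.
n = ((z_{α/2} + z_β)/C)² + 3.
(2.241 + 0.674) / 0.2027 = 2.915 / 0.2027 = 14.381.
n = 14.381² + 3 = 206.81 + 3 = 209.8.
Round up.

n = 210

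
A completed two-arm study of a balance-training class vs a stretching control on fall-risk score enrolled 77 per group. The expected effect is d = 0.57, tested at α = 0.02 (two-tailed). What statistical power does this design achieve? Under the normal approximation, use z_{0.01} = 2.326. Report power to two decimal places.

For two equal groups, power = Φ(d·√(n/2) − z_{α/2}).
d·√(n/2) = 0.57 × √(77/2) = 0.57 × 6.205 = 3.537.
z_β = 3.537 − 2.326 = 1.211.
Power = Φ(1.211) = 0.887.

power ≈ 0.89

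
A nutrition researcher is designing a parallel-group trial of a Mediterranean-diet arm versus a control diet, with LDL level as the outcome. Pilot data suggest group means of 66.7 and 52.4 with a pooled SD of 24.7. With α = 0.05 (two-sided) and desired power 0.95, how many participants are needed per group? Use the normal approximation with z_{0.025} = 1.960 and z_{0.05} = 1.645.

Cohen's d = |M₁ − M₂| / SD_pooled = |66.7 − 52.4| / 24.7 = 14.3 / 24.7 = 0.579.
For two independent groups with equal n: n = 2·((z_{α/2} + z_β) / d)².
z_{α/2} + z_β = 1.960 + 1.645 = 3.605.
n = 2 × (3.605 / 0.579)² = 2 × 6.226² = 2 × 38.77 = 77.5.
Round up to the next whole participant.

n = 78 per group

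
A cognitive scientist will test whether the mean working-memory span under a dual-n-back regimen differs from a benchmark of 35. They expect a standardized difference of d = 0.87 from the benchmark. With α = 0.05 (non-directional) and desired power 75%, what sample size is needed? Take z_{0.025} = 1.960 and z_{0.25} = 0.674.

n = 10

For a one-sample test: n = ((z_{α/2} + z_β) / d)².
z_{α/2} + z_β = 1.960 + 0.674 = 2.634.
n = (2.634 / 0.87)² = 3.028² = 9.17.
Round up.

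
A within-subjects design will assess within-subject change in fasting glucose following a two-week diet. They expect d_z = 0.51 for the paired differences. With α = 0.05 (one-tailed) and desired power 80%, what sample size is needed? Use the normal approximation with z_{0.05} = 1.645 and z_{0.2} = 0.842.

For a paired (one-sample on differences) test: n = ((z_{α} + z_β) / d)².
z_{α} + z_β = 1.645 + 0.842 = 2.487.
n = (2.487 / 0.51)² = 4.876² = 23.78.
Round up.

n = 24 pairs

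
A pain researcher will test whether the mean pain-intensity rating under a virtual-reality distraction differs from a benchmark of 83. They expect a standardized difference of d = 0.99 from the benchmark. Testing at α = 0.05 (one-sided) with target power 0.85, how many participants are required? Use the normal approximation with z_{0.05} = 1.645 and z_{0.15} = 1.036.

For a one-sample test: n = ((z_{α} + z_β) / d)².
z_{α} + z_β = 1.645 + 1.036 = 2.681.
n = (2.681 / 0.99)² = 2.708² = 7.33.
Round up.

n = 8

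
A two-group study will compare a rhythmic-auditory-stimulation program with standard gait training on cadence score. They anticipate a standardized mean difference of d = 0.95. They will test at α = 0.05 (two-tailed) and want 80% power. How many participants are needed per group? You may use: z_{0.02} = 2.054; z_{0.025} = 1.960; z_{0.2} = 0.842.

n = 18 per group

For two independent groups with equal n: n = 2·((z_{α/2} + z_β) / d)².
z_{α/2} + z_β = 1.960 + 0.842 = 2.802.
n = 2 × (2.802 / 0.95)² = 2 × 2.949² = 2 × 8.70 = 17.4.
Round up to the next whole participant.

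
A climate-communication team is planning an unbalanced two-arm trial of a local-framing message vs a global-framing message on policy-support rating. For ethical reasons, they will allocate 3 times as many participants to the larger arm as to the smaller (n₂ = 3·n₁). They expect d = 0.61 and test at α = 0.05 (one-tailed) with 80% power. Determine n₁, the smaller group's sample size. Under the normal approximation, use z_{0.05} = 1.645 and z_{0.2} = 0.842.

With allocation ratio k = n₂/n₁ = 3, Var(x̄₁−x̄₂) = σ²(1/n₁ + 1/(k·n₁)) = σ²·(k+1)/(k·n₁).
So n₁ = (1 + 1/k)·((z_{α} + z_β)/d)² = 1.333 × (2.487/0.61)².
n₁ = 1.333 × 16.62 = 22.2.
Round up: n₁ = 23, giving n₂ = 3 × 23 = 69.

n₁ = 23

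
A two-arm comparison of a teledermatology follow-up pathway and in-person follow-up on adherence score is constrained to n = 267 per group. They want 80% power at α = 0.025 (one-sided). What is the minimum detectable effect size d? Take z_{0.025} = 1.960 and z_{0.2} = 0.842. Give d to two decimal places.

d_min ≈ 0.24

For two independent groups of n = 267 each: d_min = (z_{α} + z_β)·√(2/n).
z-sum = 1.960 + 0.842 = 2.802.
d_min = 2.802 × √(2/267) = 2.802 × 0.0865 = 0.243.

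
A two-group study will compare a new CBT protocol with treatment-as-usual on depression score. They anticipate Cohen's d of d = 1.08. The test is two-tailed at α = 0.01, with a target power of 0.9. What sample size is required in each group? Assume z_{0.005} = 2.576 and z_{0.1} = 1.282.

n = 26 per group

For two independent groups with equal n: n = 2·((z_{α/2} + z_β) / d)².
z_{α/2} + z_β = 2.576 + 1.282 = 3.858.
n = 2 × (3.858 / 1.08)² = 2 × 3.572² = 2 × 12.76 = 25.5.
Round up to the next whole participant.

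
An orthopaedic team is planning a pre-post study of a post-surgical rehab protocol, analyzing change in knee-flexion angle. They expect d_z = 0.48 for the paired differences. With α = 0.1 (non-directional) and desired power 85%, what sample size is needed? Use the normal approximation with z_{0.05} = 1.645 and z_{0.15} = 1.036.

For a paired (one-sample on differences) test: n = ((z_{α/2} + z_β) / d)².
z_{α/2} + z_β = 1.645 + 1.036 = 2.681.
n = (2.681 / 0.48)² = 5.585² = 31.20.
Round up.

n = 32 pairs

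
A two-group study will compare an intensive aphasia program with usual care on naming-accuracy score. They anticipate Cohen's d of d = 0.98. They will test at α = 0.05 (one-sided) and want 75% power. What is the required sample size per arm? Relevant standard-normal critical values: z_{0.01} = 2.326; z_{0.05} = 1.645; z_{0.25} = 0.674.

For two independent groups with equal n: n = 2·((z_{α} + z_β) / d)².
z_{α} + z_β = 1.645 + 0.674 = 2.319.
n = 2 × (2.319 / 0.98)² = 2 × 2.366² = 2 × 5.60 = 11.2.
Round up to the next whole participant.

n = 12 per group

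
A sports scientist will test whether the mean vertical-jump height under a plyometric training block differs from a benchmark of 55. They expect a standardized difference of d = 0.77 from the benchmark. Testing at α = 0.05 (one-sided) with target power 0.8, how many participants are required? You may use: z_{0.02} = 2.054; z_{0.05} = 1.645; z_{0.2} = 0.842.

For a one-sample test: n = ((z_{α} + z_β) / d)².
z_{α} + z_β = 1.645 + 0.842 = 2.487.
n = (2.487 / 0.77)² = 3.230² = 10.43.
Round up.

n = 11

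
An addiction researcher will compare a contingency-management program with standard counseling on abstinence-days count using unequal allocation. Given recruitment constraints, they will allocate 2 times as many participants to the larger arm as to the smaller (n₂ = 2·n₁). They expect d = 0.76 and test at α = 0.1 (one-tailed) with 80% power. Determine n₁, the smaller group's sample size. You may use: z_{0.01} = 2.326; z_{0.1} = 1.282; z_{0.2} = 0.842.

n₁ = 12

With allocation ratio k = n₂/n₁ = 2, Var(x̄₁−x̄₂) = σ²(1/n₁ + 1/(k·n₁)) = σ²·(k+1)/(k·n₁).
So n₁ = (1 + 1/k)·((z_{α} + z_β)/d)² = 1.500 × (2.124/0.76)².
n₁ = 1.500 × 7.81 = 11.7.
Round up: n₁ = 12, giving n₂ = 2 × 12 = 24.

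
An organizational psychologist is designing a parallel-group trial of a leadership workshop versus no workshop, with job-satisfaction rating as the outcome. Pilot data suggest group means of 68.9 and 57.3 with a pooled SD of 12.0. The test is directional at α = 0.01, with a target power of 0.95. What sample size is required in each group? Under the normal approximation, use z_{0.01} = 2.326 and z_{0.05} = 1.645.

n = 34 per group

Cohen's d = |M₁ − M₂| / SD_pooled = |68.9 − 57.3| / 12.0 = 11.6 / 12.0 = 0.967.
For two independent groups with equal n: n = 2·((z_{α} + z_β) / d)².
z_{α} + z_β = 2.326 + 1.645 = 3.971.
n = 2 × (3.971 / 0.967)² = 2 × 4.107² = 2 × 16.86 = 33.7.
Round up to the next whole participant.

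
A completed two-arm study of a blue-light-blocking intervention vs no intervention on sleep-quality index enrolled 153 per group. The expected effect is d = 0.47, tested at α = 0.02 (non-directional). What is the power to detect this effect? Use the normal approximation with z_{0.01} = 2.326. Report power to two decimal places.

power ≈ 0.96

For two equal groups, power = Φ(d·√(n/2) − z_{α/2}).
d·√(n/2) = 0.47 × √(153/2) = 0.47 × 8.746 = 4.111.
z_β = 4.111 − 2.326 = 1.785.
Power = Φ(1.785) = 0.963.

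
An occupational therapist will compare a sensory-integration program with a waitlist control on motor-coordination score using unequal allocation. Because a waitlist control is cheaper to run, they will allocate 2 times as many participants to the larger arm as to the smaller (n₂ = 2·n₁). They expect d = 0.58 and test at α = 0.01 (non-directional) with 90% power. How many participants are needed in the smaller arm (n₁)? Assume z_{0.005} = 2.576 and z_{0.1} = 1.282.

With allocation ratio k = n₂/n₁ = 2, Var(x̄₁−x̄₂) = σ²(1/n₁ + 1/(k·n₁)) = σ²·(k+1)/(k·n₁).
So n₁ = (1 + 1/k)·((z_{α/2} + z_β)/d)² = 1.500 × (3.858/0.58)².
n₁ = 1.500 × 44.25 = 66.4.
Round up: n₁ = 67, giving n₂ = 2 × 67 = 134.

n₁ = 67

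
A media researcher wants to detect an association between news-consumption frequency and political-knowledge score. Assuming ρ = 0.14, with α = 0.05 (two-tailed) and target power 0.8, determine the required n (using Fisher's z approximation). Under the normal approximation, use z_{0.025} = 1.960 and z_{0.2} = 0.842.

Fisher's z: C = ½·ln((1+r)/(1−r)) = ½·ln(1.3256) = 0.1409.
n = ((z_{α/2} + z_β)/C)² + 3.
(1.960 + 0.842) / 0.1409 = 2.802 / 0.1409 = 19.886.
n = 19.886² + 3 = 395.47 + 3 = 398.5.
Round up.

n = 399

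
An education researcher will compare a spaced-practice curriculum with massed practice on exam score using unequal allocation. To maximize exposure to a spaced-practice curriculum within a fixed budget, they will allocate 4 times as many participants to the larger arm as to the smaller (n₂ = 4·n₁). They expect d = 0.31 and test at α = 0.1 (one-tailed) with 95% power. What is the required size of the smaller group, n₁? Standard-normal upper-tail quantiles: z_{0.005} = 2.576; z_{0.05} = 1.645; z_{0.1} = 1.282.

With allocation ratio k = n₂/n₁ = 4, Var(x̄₁−x̄₂) = σ²(1/n₁ + 1/(k·n₁)) = σ²·(k+1)/(k·n₁).
So n₁ = (1 + 1/k)·((z_{α} + z_β)/d)² = 1.250 × (2.927/0.31)².
n₁ = 1.250 × 89.15 = 111.4.
Round up: n₁ = 112, giving n₂ = 4 × 112 = 448.

n₁ = 112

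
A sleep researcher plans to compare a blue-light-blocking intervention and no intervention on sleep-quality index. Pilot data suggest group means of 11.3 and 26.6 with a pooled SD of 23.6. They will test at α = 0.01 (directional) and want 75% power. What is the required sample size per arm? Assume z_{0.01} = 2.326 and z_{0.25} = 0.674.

Cohen's d = |M₁ − M₂| / SD_pooled = |11.3 − 26.6| / 23.6 = 15.3 / 23.6 = 0.648.
For two independent groups with equal n: n = 2·((z_{α} + z_β) / d)².
z_{α} + z_β = 2.326 + 0.674 = 3.000.
n = 2 × (3.000 / 0.648)² = 2 × 4.630² = 2 × 21.43 = 42.9.
Round up to the next whole participant.

n = 43 per group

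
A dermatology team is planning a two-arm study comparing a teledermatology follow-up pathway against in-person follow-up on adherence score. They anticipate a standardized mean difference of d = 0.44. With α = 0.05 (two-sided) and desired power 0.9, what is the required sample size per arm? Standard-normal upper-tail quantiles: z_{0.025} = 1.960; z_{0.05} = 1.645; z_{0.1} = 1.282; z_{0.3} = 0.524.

n = 109 per group

For two independent groups with equal n: n = 2·((z_{α/2} + z_β) / d)².
z_{α/2} + z_β = 1.960 + 1.282 = 3.242.
n = 2 × (3.242 / 0.44)² = 2 × 7.368² = 2 × 54.29 = 108.6.
Round up to the next whole participant.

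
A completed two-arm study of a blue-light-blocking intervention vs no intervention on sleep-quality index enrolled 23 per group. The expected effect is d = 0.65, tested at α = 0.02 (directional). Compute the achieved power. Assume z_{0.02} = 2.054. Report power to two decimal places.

power ≈ 0.56

For two equal groups, power = Φ(d·√(n/2) − z_{α}).
d·√(n/2) = 0.65 × √(23/2) = 0.65 × 3.391 = 2.204.
z_β = 2.204 − 2.054 = 0.150.
Power = Φ(0.150) = 0.560.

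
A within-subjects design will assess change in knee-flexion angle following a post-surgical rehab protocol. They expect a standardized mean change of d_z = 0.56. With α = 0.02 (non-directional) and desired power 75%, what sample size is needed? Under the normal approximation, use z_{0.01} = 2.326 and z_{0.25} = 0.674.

n = 29 pairs

For a paired (one-sample on differences) test: n = ((z_{α/2} + z_β) / d)².
z_{α/2} + z_β = 2.326 + 0.674 = 3.000.
n = (3.000 / 0.56)² = 5.357² = 28.70.
Round up.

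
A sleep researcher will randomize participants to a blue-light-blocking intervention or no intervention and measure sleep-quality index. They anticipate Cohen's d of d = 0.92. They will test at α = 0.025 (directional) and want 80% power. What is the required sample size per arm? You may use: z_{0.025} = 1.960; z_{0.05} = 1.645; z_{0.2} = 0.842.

n = 19 per group

For two independent groups with equal n: n = 2·((z_{α} + z_β) / d)².
z_{α} + z_β = 1.960 + 0.842 = 2.802.
n = 2 × (2.802 / 0.92)² = 2 × 3.046² = 2 × 9.28 = 18.6.
Round up to the next whole participant.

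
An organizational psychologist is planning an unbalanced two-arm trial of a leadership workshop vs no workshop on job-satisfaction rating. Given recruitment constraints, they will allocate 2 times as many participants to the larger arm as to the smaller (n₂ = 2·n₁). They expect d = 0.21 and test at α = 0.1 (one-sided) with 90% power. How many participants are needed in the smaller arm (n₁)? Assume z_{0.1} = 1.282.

n₁ = 224

With allocation ratio k = n₂/n₁ = 2, Var(x̄₁−x̄₂) = σ²(1/n₁ + 1/(k·n₁)) = σ²·(k+1)/(k·n₁).
So n₁ = (1 + 1/k)·((z_{α} + z_β)/d)² = 1.500 × (2.564/0.21)².
n₁ = 1.500 × 149.07 = 223.6.
Round up: n₁ = 224, giving n₂ = 2 × 224 = 448.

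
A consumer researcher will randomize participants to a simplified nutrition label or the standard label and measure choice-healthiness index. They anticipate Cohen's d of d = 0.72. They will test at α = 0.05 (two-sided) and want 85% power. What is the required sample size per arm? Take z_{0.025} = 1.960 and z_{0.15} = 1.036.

For two independent groups with equal n: n = 2·((z_{α/2} + z_β) / d)².
z_{α/2} + z_β = 1.960 + 1.036 = 2.996.
n = 2 × (2.996 / 0.72)² = 2 × 4.161² = 2 × 17.31 = 34.6.
Round up to the next whole participant.

n = 35 per group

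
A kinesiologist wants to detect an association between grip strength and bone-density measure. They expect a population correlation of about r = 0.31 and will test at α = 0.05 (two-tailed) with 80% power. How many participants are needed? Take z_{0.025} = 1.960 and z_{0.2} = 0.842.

n = 80

Fisher's z: C = ½·ln((1+r)/(1−r)) = ½·ln(1.8986) = 0.3205.
n = ((z_{α/2} + z_β)/C)² + 3.
(1.960 + 0.842) / 0.3205 = 2.802 / 0.3205 = 8.743.
n = 8.743² + 3 = 76.43 + 3 = 79.4.
Round up.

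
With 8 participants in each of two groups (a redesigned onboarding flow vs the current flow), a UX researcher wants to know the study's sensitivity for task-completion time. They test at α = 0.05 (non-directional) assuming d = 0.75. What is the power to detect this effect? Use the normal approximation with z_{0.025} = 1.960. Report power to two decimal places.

power ≈ 0.32

For two equal groups, power = Φ(d·√(n/2) − z_{α/2}).
d·√(n/2) = 0.75 × √(8/2) = 0.75 × 2.000 = 1.500.
z_β = 1.500 − 1.960 = -0.460.
Power = Φ(-0.460) = 0.323.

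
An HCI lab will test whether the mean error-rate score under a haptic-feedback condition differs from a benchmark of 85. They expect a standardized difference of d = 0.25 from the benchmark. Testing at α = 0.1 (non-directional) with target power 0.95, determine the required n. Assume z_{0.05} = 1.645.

n = 174

For a one-sample test: n = ((z_{α/2} + z_β) / d)².
z_{α/2} + z_β = 1.645 + 1.645 = 3.290.
n = (3.290 / 0.25)² = 13.160² = 173.19.
Round up.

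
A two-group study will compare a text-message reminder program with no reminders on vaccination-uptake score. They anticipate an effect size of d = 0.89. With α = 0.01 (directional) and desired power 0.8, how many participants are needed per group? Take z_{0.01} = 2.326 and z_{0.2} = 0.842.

For two independent groups with equal n: n = 2·((z_{α} + z_β) / d)².
z_{α} + z_β = 2.326 + 0.842 = 3.168.
n = 2 × (3.168 / 0.89)² = 2 × 3.560² = 2 × 12.67 = 25.3.
Round up to the next whole participant.

n = 26 per group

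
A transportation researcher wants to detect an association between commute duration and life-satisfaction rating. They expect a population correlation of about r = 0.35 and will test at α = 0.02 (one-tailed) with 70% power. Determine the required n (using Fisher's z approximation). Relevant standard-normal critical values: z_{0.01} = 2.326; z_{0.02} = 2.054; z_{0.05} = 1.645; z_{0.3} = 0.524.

Fisher's z: C = ½·ln((1+r)/(1−r)) = ½·ln(2.0769) = 0.3654.
n = ((z_{α} + z_β)/C)² + 3.
(2.054 + 0.524) / 0.3654 = 2.578 / 0.3654 = 7.055.
n = 7.055² + 3 = 49.78 + 3 = 52.8.
Round up.

n = 53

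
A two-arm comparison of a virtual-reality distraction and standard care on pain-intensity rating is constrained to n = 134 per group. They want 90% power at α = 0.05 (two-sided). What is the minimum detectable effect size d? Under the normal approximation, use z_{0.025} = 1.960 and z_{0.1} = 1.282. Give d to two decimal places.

d_min ≈ 0.40

For two independent groups of n = 134 each: d_min = (z_{α/2} + z_β)·√(2/n).
z-sum = 1.960 + 1.282 = 3.242.
d_min = 3.242 × √(2/134) = 3.242 × 0.1222 = 0.396.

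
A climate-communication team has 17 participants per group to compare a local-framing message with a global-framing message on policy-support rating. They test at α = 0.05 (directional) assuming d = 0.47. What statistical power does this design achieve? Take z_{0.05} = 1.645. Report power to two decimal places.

power ≈ 0.39

For two equal groups, power = Φ(d·√(n/2) − z_{α}).
d·√(n/2) = 0.47 × √(17/2) = 0.47 × 2.915 = 1.370.
z_β = 1.370 − 1.645 = -0.275.
Power = Φ(-0.275) = 0.392.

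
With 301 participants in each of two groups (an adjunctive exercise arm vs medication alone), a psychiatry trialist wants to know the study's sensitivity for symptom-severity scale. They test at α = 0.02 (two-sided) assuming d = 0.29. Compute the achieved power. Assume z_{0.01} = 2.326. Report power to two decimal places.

power ≈ 0.89

For two equal groups, power = Φ(d·√(n/2) − z_{α/2}).
d·√(n/2) = 0.29 × √(301/2) = 0.29 × 12.268 = 3.558.
z_β = 3.558 − 2.326 = 1.232.
Power = Φ(1.232) = 0.891.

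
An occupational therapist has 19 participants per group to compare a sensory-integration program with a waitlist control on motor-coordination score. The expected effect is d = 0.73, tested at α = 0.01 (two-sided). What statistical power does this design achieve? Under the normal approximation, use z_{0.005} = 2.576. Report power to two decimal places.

power ≈ 0.37

For two equal groups, power = Φ(d·√(n/2) − z_{α/2}).
d·√(n/2) = 0.73 × √(19/2) = 0.73 × 3.082 = 2.250.
z_β = 2.250 − 2.576 = -0.326.
Power = Φ(-0.326) = 0.372.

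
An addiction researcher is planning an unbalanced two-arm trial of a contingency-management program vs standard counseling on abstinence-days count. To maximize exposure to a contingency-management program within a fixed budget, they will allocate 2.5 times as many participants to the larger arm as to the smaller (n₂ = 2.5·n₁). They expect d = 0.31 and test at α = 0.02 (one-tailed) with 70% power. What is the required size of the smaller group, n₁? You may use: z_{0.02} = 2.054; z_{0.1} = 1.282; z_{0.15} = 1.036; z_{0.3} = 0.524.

n₁ = 97

With allocation ratio k = n₂/n₁ = 2.5, Var(x̄₁−x̄₂) = σ²(1/n₁ + 1/(k·n₁)) = σ²·(k+1)/(k·n₁).
So n₁ = (1 + 1/k)·((z_{α} + z_β)/d)² = 1.400 × (2.578/0.31)².
n₁ = 1.400 × 69.16 = 96.8.
Round up: n₁ = 97, giving n₂ = ⌈2.5 × 97⌉ = ⌈242.5⌉ = 243.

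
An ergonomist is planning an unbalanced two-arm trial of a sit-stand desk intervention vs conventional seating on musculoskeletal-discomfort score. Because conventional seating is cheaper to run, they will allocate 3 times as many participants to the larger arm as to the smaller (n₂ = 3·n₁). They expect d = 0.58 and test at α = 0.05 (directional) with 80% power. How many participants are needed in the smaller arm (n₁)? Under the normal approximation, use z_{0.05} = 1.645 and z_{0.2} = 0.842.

With allocation ratio k = n₂/n₁ = 3, Var(x̄₁−x̄₂) = σ²(1/n₁ + 1/(k·n₁)) = σ²·(k+1)/(k·n₁).
So n₁ = (1 + 1/k)·((z_{α} + z_β)/d)² = 1.333 × (2.487/0.58)².
n₁ = 1.333 × 18.39 = 24.5.
Round up: n₁ = 25, giving n₂ = 3 × 25 = 75.

n₁ = 25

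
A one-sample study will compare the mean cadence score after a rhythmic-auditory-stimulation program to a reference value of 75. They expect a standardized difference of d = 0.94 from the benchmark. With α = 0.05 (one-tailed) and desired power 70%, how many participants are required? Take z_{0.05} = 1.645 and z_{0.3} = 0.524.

For a one-sample test: n = ((z_{α} + z_β) / d)².
z_{α} + z_β = 1.645 + 0.524 = 2.169.
n = (2.169 / 0.94)² = 2.307² = 5.32.
Round up.

n = 6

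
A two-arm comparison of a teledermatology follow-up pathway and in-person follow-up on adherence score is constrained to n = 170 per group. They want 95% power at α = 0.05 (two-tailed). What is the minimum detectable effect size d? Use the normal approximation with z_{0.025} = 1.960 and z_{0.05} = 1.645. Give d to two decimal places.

d_min ≈ 0.39

For two independent groups of n = 170 each: d_min = (z_{α/2} + z_β)·√(2/n).
z-sum = 1.960 + 1.645 = 3.605.
d_min = 3.605 × √(2/170) = 3.605 × 0.1085 = 0.391.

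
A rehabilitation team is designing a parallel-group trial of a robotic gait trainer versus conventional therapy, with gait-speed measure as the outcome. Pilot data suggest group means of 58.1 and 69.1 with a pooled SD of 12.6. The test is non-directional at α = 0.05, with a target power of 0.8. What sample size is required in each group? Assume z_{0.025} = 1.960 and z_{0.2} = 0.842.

Cohen's d = |M₁ − M₂| / SD_pooled = |58.1 − 69.1| / 12.6 = 11.0 / 12.6 = 0.873.
For two independent groups with equal n: n = 2·((z_{α/2} + z_β) / d)².
z_{α/2} + z_β = 1.960 + 0.842 = 2.802.
n = 2 × (2.802 / 0.873)² = 2 × 3.210² = 2 × 10.30 = 20.6.
Round up to the next whole participant.

n = 21 per group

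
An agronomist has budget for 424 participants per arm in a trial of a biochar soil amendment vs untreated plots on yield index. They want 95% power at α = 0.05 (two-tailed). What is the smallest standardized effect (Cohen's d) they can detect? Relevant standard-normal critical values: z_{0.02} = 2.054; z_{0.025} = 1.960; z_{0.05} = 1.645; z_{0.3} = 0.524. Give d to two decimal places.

For two independent groups of n = 424 each: d_min = (z_{α/2} + z_β)·√(2/n).
z-sum = 1.960 + 1.645 = 3.605.
d_min = 3.605 × √(2/424) = 3.605 × 0.0687 = 0.248.

d_min ≈ 0.25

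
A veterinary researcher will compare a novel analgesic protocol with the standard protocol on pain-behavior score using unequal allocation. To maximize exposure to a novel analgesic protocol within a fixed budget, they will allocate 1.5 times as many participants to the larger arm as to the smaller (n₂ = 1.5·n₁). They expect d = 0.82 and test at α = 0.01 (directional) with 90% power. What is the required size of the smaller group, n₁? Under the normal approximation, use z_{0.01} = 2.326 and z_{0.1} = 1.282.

With allocation ratio k = n₂/n₁ = 1.5, Var(x̄₁−x̄₂) = σ²(1/n₁ + 1/(k·n₁)) = σ²·(k+1)/(k·n₁).
So n₁ = (1 + 1/k)·((z_{α} + z_β)/d)² = 1.667 × (3.608/0.82)².
n₁ = 1.667 × 19.36 = 32.3.
Round up: n₁ = 33, giving n₂ = ⌈1.5 × 33⌉ = ⌈49.5⌉ = 50.

n₁ = 33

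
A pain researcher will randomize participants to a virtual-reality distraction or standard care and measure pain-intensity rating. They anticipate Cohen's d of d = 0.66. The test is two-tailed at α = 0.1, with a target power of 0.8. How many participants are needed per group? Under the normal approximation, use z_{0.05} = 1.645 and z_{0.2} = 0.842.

n = 29 per group

For two independent groups with equal n: n = 2·((z_{α/2} + z_β) / d)².
z_{α/2} + z_β = 1.645 + 0.842 = 2.487.
n = 2 × (2.487 / 0.66)² = 2 × 3.768² = 2 × 14.20 = 28.4.
Round up to the next whole participant.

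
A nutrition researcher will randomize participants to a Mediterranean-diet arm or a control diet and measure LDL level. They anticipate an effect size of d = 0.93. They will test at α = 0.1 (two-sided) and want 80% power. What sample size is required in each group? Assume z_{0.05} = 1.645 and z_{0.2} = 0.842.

n = 15 per group

For two independent groups with equal n: n = 2·((z_{α/2} + z_β) / d)².
z_{α/2} + z_β = 1.645 + 0.842 = 2.487.
n = 2 × (2.487 / 0.93)² = 2 × 2.674² = 2 × 7.15 = 14.3.
Round up to the next whole participant.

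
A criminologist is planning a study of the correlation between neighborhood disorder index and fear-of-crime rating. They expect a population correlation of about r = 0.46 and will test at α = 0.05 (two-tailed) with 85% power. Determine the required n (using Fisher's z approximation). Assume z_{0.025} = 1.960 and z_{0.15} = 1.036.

Fisher's z: C = ½·ln((1+r)/(1−r)) = ½·ln(2.7037) = 0.4973.
n = ((z_{α/2} + z_β)/C)² + 3.
(1.960 + 1.036) / 0.4973 = 2.996 / 0.4973 = 6.025.
n = 6.025² + 3 = 36.29 + 3 = 39.3.
Round up.

n = 40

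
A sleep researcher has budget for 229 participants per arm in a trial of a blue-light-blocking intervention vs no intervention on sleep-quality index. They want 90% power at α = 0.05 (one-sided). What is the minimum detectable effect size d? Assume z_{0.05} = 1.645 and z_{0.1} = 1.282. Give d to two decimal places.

For two independent groups of n = 229 each: d_min = (z_{α} + z_β)·√(2/n).
z-sum = 1.645 + 1.282 = 2.927.
d_min = 2.927 × √(2/229) = 2.927 × 0.0935 = 0.274.

d_min ≈ 0.27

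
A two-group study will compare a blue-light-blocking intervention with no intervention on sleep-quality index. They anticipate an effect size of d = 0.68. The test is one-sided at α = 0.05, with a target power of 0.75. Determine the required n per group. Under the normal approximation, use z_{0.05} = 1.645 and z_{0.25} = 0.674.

n = 24 per group

For two independent groups with equal n: n = 2·((z_{α} + z_β) / d)².
z_{α} + z_β = 1.645 + 0.674 = 2.319.
n = 2 × (2.319 / 0.68)² = 2 × 3.410² = 2 × 11.63 = 23.3.
Round up to the next whole participant.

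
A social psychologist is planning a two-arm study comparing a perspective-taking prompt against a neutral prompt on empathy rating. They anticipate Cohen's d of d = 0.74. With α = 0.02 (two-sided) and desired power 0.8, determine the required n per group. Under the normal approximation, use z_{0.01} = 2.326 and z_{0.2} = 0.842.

For two independent groups with equal n: n = 2·((z_{α/2} + z_β) / d)².
z_{α/2} + z_β = 2.326 + 0.842 = 3.168.
n = 2 × (3.168 / 0.74)² = 2 × 4.281² = 2 × 18.33 = 36.7.
Round up to the next whole participant.

n = 37 per group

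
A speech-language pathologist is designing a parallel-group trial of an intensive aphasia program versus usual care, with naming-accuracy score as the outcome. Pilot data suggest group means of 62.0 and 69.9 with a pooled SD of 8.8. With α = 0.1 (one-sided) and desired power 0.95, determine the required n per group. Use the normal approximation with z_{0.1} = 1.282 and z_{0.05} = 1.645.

Cohen's d = |M₁ − M₂| / SD_pooled = |62.0 − 69.9| / 8.8 = 7.9 / 8.8 = 0.898.
For two independent groups with equal n: n = 2·((z_{α} + z_β) / d)².
z_{α} + z_β = 1.282 + 1.645 = 2.927.
n = 2 × (2.927 / 0.898)² = 2 × 3.259² = 2 × 10.62 = 21.2.
Round up to the next whole participant.

n = 22 per group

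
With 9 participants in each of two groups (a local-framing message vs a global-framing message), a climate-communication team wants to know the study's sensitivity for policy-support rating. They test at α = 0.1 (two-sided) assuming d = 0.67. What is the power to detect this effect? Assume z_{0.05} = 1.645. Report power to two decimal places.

power ≈ 0.41

For two equal groups, power = Φ(d·√(n/2) − z_{α/2}).
d·√(n/2) = 0.67 × √(9/2) = 0.67 × 2.121 = 1.421.
z_β = 1.421 − 1.645 = -0.224.
Power = Φ(-0.224) = 0.411.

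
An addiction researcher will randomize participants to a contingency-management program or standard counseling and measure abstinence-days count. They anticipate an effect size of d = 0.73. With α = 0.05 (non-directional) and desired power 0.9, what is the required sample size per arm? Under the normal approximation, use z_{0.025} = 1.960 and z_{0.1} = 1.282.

For two independent groups with equal n: n = 2·((z_{α/2} + z_β) / d)².
z_{α/2} + z_β = 1.960 + 1.282 = 3.242.
n = 2 × (3.242 / 0.73)² = 2 × 4.441² = 2 × 19.72 = 39.4.
Round up to the next whole participant.

n = 40 per group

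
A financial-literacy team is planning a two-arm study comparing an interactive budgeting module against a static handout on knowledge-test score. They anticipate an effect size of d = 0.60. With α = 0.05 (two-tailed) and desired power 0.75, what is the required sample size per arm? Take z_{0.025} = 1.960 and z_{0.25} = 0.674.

n = 39 per group

For two independent groups with equal n: n = 2·((z_{α/2} + z_β) / d)².
z_{α/2} + z_β = 1.960 + 0.674 = 2.634.
n = 2 × (2.634 / 0.60)² = 2 × 4.390² = 2 × 19.27 = 38.5.
Round up to the next whole participant.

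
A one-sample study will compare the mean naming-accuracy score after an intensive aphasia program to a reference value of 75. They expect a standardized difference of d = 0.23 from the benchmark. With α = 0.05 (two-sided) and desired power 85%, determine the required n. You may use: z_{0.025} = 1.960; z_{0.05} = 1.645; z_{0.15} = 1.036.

For a one-sample test: n = ((z_{α/2} + z_β) / d)².
z_{α/2} + z_β = 1.960 + 1.036 = 2.996.
n = (2.996 / 0.23)² = 13.026² = 169.68.
Round up.

n = 170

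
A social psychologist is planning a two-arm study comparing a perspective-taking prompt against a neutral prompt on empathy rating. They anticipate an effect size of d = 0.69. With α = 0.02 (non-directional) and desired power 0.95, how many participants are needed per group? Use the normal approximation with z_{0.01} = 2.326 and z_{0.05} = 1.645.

For two independent groups with equal n: n = 2·((z_{α/2} + z_β) / d)².
z_{α/2} + z_β = 2.326 + 1.645 = 3.971.
n = 2 × (3.971 / 0.69)² = 2 × 5.755² = 2 × 33.12 = 66.2.
Round up to the next whole participant.

n = 67 per group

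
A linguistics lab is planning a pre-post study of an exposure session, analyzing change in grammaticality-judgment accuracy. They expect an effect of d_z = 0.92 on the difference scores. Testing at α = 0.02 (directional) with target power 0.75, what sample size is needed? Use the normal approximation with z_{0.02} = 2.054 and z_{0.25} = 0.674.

For a paired (one-sample on differences) test: n = ((z_{α} + z_β) / d)².
z_{α} + z_β = 2.054 + 0.674 = 2.728.
n = (2.728 / 0.92)² = 2.965² = 8.79.
Round up.

n = 9 pairs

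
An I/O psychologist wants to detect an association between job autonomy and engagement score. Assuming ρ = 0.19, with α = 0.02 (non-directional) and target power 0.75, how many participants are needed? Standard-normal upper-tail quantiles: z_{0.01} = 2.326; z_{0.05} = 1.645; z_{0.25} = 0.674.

n = 247

Fisher's z: C = ½·ln((1+r)/(1−r)) = ½·ln(1.4691) = 0.1923.
n = ((z_{α/2} + z_β)/C)² + 3.
(2.326 + 0.674) / 0.1923 = 3.000 / 0.1923 = 15.601.
n = 15.601² + 3 = 243.38 + 3 = 246.4.
Round up.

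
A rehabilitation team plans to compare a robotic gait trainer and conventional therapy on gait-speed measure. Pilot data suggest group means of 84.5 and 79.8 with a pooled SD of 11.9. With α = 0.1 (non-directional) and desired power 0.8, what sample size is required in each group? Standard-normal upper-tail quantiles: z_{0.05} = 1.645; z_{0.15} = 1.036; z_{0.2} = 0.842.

Cohen's d = |M₁ − M₂| / SD_pooled = |84.5 − 79.8| / 11.9 = 4.7 / 11.9 = 0.395.
For two independent groups with equal n: n = 2·((z_{α/2} + z_β) / d)².
z_{α/2} + z_β = 1.645 + 0.842 = 2.487.
n = 2 × (2.487 / 0.395)² = 2 × 6.296² = 2 × 39.64 = 79.3.
Round up to the next whole participant.

n = 80 per group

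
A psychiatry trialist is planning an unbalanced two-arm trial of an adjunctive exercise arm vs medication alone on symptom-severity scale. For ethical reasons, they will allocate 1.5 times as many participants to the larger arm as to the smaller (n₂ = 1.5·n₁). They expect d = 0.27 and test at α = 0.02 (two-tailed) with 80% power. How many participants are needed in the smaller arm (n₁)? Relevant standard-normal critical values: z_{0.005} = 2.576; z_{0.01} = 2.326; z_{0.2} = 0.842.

n₁ = 230

With allocation ratio k = n₂/n₁ = 1.5, Var(x̄₁−x̄₂) = σ²(1/n₁ + 1/(k·n₁)) = σ²·(k+1)/(k·n₁).
So n₁ = (1 + 1/k)·((z_{α/2} + z_β)/d)² = 1.667 × (3.168/0.27)².
n₁ = 1.667 × 137.67 = 229.5.
Round up: n₁ = 230, giving n₂ = 1.5 × 230 = 345.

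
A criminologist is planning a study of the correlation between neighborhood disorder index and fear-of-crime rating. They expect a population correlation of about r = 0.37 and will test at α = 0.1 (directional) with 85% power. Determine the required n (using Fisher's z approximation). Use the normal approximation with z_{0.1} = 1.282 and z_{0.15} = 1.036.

n = 39

Fisher's z: C = ½·ln((1+r)/(1−r)) = ½·ln(2.1746) = 0.3884.
n = ((z_{α} + z_β)/C)² + 3.
(1.282 + 1.036) / 0.3884 = 2.318 / 0.3884 = 5.968.
n = 5.968² + 3 = 35.62 + 3 = 38.6.
Round up.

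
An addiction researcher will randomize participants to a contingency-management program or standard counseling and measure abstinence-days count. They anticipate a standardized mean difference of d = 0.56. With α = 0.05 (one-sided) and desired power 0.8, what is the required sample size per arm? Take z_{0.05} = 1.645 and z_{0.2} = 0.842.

For two independent groups with equal n: n = 2·((z_{α} + z_β) / d)².
z_{α} + z_β = 1.645 + 0.842 = 2.487.
n = 2 × (2.487 / 0.56)² = 2 × 4.441² = 2 × 19.72 = 39.4.
Round up to the next whole participant.

n = 40 per group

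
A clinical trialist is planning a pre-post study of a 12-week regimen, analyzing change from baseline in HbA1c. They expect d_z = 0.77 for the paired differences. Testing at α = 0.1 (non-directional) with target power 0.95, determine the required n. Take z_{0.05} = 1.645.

n = 19 pairs

For a paired (one-sample on differences) test: n = ((z_{α/2} + z_β) / d)².
z_{α/2} + z_β = 1.645 + 1.645 = 3.290.
n = (3.290 / 0.77)² = 4.273² = 18.26.
Round up.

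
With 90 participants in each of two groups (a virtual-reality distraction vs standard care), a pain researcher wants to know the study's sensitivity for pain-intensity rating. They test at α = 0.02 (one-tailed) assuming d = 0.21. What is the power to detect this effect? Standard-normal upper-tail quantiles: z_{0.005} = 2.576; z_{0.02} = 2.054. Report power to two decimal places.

For two equal groups, power = Φ(d·√(n/2) − z_{α}).
d·√(n/2) = 0.21 × √(90/2) = 0.21 × 6.708 = 1.409.
z_β = 1.409 − 2.054 = -0.645.
Power = Φ(-0.645) = 0.259.

power ≈ 0.26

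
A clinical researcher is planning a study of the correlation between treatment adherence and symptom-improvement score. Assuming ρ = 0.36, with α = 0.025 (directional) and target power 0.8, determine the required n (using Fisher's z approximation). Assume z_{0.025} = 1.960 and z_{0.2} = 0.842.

Fisher's z: C = ½·ln((1+r)/(1−r)) = ½·ln(2.1250) = 0.3769.
n = ((z_{α} + z_β)/C)² + 3.
(1.960 + 0.842) / 0.3769 = 2.802 / 0.3769 = 7.434.
n = 7.434² + 3 = 55.27 + 3 = 58.3.
Round up.

n = 59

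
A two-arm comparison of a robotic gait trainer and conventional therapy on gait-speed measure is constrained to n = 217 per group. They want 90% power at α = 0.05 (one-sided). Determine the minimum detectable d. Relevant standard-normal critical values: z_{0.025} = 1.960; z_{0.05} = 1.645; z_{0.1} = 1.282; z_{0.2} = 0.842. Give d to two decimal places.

d_min ≈ 0.28

For two independent groups of n = 217 each: d_min = (z_{α} + z_β)·√(2/n).
z-sum = 1.645 + 1.282 = 2.927.
d_min = 2.927 × √(2/217) = 2.927 × 0.0960 = 0.281.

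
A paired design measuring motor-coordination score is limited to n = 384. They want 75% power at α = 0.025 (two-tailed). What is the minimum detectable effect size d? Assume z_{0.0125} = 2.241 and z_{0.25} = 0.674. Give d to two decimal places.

For a single sample (or paired design) of n = 384: d_min = (z_{α/2} + z_β)/√n.
z-sum = 2.241 + 0.674 = 2.915.
d_min = 2.915 / √384 = 2.915 / 19.596 = 0.149.

d_min ≈ 0.15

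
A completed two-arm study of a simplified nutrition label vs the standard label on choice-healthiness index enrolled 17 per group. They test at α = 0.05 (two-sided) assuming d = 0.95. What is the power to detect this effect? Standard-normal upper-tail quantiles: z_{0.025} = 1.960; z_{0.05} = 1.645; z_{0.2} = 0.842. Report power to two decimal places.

For two equal groups, power = Φ(d·√(n/2) − z_{α/2}).
d·√(n/2) = 0.95 × √(17/2) = 0.95 × 2.915 = 2.770.
z_β = 2.770 − 1.960 = 0.810.
Power = Φ(0.810) = 0.791.

power ≈ 0.79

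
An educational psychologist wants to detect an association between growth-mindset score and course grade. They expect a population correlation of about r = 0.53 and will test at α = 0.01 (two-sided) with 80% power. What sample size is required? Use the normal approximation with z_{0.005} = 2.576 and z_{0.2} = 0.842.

Fisher's z: C = ½·ln((1+r)/(1−r)) = ½·ln(3.2553) = 0.5901.
n = ((z_{α/2} + z_β)/C)² + 3.
(2.576 + 0.842) / 0.5901 = 3.418 / 0.5901 = 5.792.
n = 5.792² + 3 = 33.55 + 3 = 36.6.
Round up.

n = 37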